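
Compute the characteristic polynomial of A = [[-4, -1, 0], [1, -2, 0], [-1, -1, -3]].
xI - A = [[x + 4, 1, 0], [-1, x + 2, 0], [1, 1, x + 3]].

Expanding det(xI - A) along the first row:
det(xI - A) = + (x + 4)·det([[x + 2, 0], [1, x + 3]]) - (1)·det([[-1, 0], [1, x + 3]]) + (0)·det([[-1, x + 2], [1, 1]]).

Evaluating gives χ_A(x) = x^3 + 9x^2 + 27x + 27 = (x + 3)^3.

χ_A(x) = (x + 3)^3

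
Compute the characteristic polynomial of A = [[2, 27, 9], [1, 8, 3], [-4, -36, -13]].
χ_A(x) = (x + 1)^3

xI - A = [[x - 2, -27, -9], [-1, x - 8, -3], [4, 36, x + 13]].

Expanding det(xI - A) along the first row:
det(xI - A) = + (x - 2)·det([[x - 8, -3], [36, x + 13]]) - (-27)·det([[-1, -3], [4, x + 13]]) + (-9)·det([[-1, x - 8], [4, 36]]).

Evaluating gives χ_A(x) = x^3 + 3x^2 + 3x + 1 = (x + 1)^3.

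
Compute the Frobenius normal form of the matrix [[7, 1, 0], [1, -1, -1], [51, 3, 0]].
The invariant factors of A (the non-unit diagonal entries of the Smith normal form of xI - A over ℚ[x]) are (x - 6)(x^2 - 5), each dividing the next. The characteristic polynomial is their product, (x - 6)(x^2 - 5).

The rational canonical form is the block-diagonal matrix of companion matrices C(f_i):
R = [[0, 0, -30], [1, 0, 5], [0, 1, 6]].

Note the characteristic polynomial does not split into linear factors over ℚ, so A has no Jordan form over ℚ; the rational canonical form exists over any field.

R = [[0, 0, -30], [1, 0, 5], [0, 1, 6]]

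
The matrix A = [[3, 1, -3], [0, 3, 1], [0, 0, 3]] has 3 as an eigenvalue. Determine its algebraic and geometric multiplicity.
algebraic multiplicity 3, geometric multiplicity 1

The characteristic polynomial is (x - 3)^3, so the factor x - 3 appears with exponent 3: the algebraic multiplicity is 3.

rank(A - 3I) = 2, so the eigenspace has dimension 3 - 2 = 1: the geometric multiplicity is 1.

Since 1 < 3, A is not diagonalizable.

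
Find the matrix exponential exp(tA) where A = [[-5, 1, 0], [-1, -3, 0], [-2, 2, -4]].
A has Jordan form J = [[-4, 1, 0], [0, -4, 0], [0, 0, -4]] with A = PJP^{-1}, so e^{tA} = P e^{tJ} P^{-1}.

For a Jordan block J_k(λ), e^{tJ_k(λ)} = e^{λt} · (I + tN + t^2 N^2/2! + ... + t^{k-1} N^{k-1}/(k-1)!) where N is the nilpotent superdiagonal part.

Assembling the blocks and conjugating back gives the entries of e^{tA} as shown above.

e^{tA} = [[(1 - t)*e^{-4*t}, t*e^{-4*t}, 0], [-t*e^{-4*t}, (t + 1)*e^{-4*t}, 0], [-2*t*e^{-4*t}, 2*t*e^{-4*t}, e^{-4*t}]]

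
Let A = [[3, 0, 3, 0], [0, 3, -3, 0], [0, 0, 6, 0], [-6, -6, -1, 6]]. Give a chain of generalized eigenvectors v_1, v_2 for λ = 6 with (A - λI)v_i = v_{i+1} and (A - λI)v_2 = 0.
v_1 = [[1, -1, 1, 4]]^T, v_2 = [[0, 0, 0, -1]]^T

We seek v_1 ∈ ker((A - 6I)^2) \ ker(A - 6I), then set v_{i+1} = (A - 6I) v_i.

One such chain is v_1 = [[1, -1, 1, 4]]^T, v_2 = [[0, 0, 0, -1]]^T. Check: (A - 6I) v_2 = [[0, 0, 0, 0]]^T = 0.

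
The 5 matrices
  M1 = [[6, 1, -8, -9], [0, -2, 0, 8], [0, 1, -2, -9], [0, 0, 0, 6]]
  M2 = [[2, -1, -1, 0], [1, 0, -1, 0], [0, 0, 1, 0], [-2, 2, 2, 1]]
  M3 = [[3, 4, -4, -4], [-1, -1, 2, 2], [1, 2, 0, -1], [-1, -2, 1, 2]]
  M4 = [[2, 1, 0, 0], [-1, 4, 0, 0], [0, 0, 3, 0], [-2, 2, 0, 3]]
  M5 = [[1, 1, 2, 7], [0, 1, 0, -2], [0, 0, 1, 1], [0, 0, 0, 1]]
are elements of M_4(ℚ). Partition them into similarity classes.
4 classes: {M1}, {M2}, {M3, M5}, {M4}

Characteristic polynomials: χ_{M1} = (x - 6)^2(x + 2)^2, χ_{M2} = (x - 1)^4, χ_{M3} = (x - 1)^4, χ_{M4} = (x - 3)^4, χ_{M5} = (x - 1)^4.

{M1}: invariant factors x - 6, (x - 6)(x + 2)^2.

{M2}: invariant factors x - 1, x - 1, (x - 1)^2.

{M3, M5}: invariant factors (x - 1)^2, (x - 1)^2.

{M4}: invariant factors x - 3, x - 3, (x - 3)^2.

Matrices are similar if and only if their invariant-factor lists agree; the partition into similarity classes is {M1}, {M2}, {M3, M5}, {M4}.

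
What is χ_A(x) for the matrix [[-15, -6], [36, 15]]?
χ_A(x) = (x - 3)(x + 3)

xI - A = [[x + 15, 6], [-36, x - 15]].

Expanding det(xI - A) along the first row:
det(xI - A) = + (x + 15)·det([[x - 15]]) - (6)·det([[-36]]).

Evaluating gives χ_A(x) = x^2 - 9 = (x - 3)(x + 3).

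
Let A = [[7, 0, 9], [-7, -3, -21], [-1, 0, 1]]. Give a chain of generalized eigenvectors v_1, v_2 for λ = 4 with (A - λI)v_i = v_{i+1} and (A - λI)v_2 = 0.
v_1 = [[-2, -1, 1]]^T, v_2 = [[3, 0, -1]]^T

We seek v_1 ∈ ker((A - 4I)^2) \ ker(A - 4I), then set v_{i+1} = (A - 4I) v_i.

One such chain is v_1 = [[-2, -1, 1]]^T, v_2 = [[3, 0, -1]]^T. Check: (A - 4I) v_2 = [[0, 0, 0]]^T = 0.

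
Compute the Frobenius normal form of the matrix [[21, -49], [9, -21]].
R = [[0, 0], [1, 0]]

The invariant factors of A (the non-unit diagonal entries of the Smith normal form of xI - A over ℚ[x]) are x^2, each dividing the next. The characteristic polynomial is their product, x^2.

The rational canonical form is the block-diagonal matrix of companion matrices C(f_i):
R = [[0, 0], [1, 0]].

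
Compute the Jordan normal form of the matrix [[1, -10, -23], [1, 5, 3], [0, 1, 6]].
The characteristic polynomial is det(xI - A) = (x - 4)^3, so the eigenvalues are 4 (algebraic multiplicity 3).

For λ = 4: rank(A - 4I) = 2, rank((A - 4I)^2) = 1, rank((A - 4I)^3) = 0. The eigenspace has dimension 3 - 2 = 1, so there is 1 Jordan block; the rank sequence gives block sizes [3].

Assembling the blocks gives the Jordan form J above.

J = [[4, 1, 0], [0, 4, 1], [0, 0, 4]]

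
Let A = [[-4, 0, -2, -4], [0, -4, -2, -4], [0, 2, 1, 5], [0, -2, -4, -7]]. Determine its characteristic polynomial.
xI - A = [[x + 4, 0, 2, 4], [0, x + 4, 2, 4], [0, -2, x - 1, -5], [0, 2, 4, x + 7]].

Expanding det(xI - A) along the first row:
det(xI - A) = + (x + 4)·det([[x + 4, 2, 4], [-2, x - 1, -5], [2, 4, x + 7]]) - (0)·det([[0, 2, 4], [0, x - 1, -5], [0, 4, x + 7]]) + (2)·det([[0, x + 4, 4], [0, -2, -5], [0, 2, x + 7]]) - (4)·det([[0, x + 4, 2], [0, -2, x - 1], [0, 2, 4]]).

Evaluating gives χ_A(x) = x^4 + 14x^3 + 73x^2 + 168x + 144 = (x + 3)^2(x + 4)^2.

χ_A(x) = (x + 3)^2(x + 4)^2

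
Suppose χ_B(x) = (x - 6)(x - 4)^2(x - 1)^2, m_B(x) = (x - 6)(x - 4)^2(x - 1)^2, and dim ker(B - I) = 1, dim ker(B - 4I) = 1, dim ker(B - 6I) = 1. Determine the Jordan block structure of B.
Jordan blocks: (1, 2), (4, 2), (6, 1)

λ = 1: algebraic multiplicity 2 (exponent in χ_B), largest block size 2 (exponent in m_B), 1 block (geometric multiplicity). This forces block sizes [2].
λ = 4: algebraic multiplicity 2 (exponent in χ_B), largest block size 2 (exponent in m_B), 1 block (geometric multiplicity). This forces block sizes [2].
λ = 6: algebraic multiplicity 1 (exponent in χ_B), largest block size 1 (exponent in m_B), 1 block (geometric multiplicity). This forces block sizes [1].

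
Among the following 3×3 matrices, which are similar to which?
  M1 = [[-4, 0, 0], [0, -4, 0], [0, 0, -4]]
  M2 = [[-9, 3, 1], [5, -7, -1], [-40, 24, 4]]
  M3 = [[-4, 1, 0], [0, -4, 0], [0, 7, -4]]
2 classes: {M1}, {M2, M3}

Characteristic polynomials: χ_{M1} = (x + 4)^3, χ_{M2} = (x + 4)^3, χ_{M3} = (x + 4)^3.

{M1}: invariant factors x + 4, x + 4, x + 4.

{M2, M3}: invariant factors x + 4, (x + 4)^2.

Matrices are similar if and only if their invariant-factor lists agree; the partition into similarity classes is {M1}, {M2, M3}.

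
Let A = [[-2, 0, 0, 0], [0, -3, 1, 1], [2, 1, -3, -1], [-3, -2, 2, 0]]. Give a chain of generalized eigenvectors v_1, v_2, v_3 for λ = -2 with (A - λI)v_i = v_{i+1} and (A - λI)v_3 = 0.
We seek v_1 ∈ ker((A + 2I)^3) \ ker((A + 2I)^2), then set v_{i+1} = (A + 2I) v_i.

One such chain is v_1 = [[1, 0, 2, 0]]^T, v_2 = [[0, 2, 0, 1]]^T, v_3 = [[0, -1, 1, -2]]^T. Check: (A + 2I) v_3 = [[0, 0, 0, 0]]^T = 0.

v_1 = [[1, 0, 2, 0]]^T, v_2 = [[0, 2, 0, 1]]^T, v_3 = [[0, -1, 1, -2]]^T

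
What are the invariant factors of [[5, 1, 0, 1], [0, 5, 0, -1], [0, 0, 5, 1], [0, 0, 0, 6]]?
x - 5, (x - 6)(x - 5)^2

The Jordan structure of A has elementary divisors (x - 5)^2, (x - 5), (x - 6). Arranging the block sizes at each eigenvalue in decreasing order and taking row products gives the invariant factors.

Invariant factors (smallest first, each dividing the next): x - 5, (x - 6)(x - 5)^2.

Check: the last factor (x - 6)(x - 5)^2 is the minimal polynomial, and the product (x - 6)(x - 5)^3 is the characteristic polynomial.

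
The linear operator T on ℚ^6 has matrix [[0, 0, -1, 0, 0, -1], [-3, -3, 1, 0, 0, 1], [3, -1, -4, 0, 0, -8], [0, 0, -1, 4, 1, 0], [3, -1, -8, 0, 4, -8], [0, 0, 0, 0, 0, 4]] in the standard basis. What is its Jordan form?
The characteristic polynomial is det(xI - A) = (x - 4)^3(x + 2)^2(x + 3), so the eigenvalues are -3 (algebraic multiplicity 1), -2 (algebraic multiplicity 2), 4 (algebraic multiplicity 3).

For λ = -3: algebraic multiplicity 1 gives one 1×1 block.

For λ = -2: rank(A + 2I) = 5, rank((A + 2I)^2) = 4. The eigenspace has dimension 6 - 5 = 1, so there is 1 Jordan block; the rank sequence gives block sizes [2].

For λ = 4: rank(A - 4I) = 4, rank((A - 4I)^2) = 3. The eigenspace has dimension 6 - 4 = 2, so there are 2 Jordan blocks; the rank sequence gives block sizes [2, 1].

Assembling the blocks gives the Jordan form J above.

J = [[-3, 0, 0, 0, 0, 0], [0, -2, 1, 0, 0, 0], [0, 0, -2, 0, 0, 0], [0, 0, 0, 4, 1, 0], [0, 0, 0, 0, 4, 0], [0, 0, 0, 0, 0, 4]]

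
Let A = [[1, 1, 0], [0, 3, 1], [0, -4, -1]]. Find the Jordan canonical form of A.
The characteristic polynomial is det(xI - A) = (x - 1)^3, so the eigenvalues are 1 (algebraic multiplicity 3).

For λ = 1: rank(A - I) = 2, rank((A - I)^2) = 1, rank((A - I)^3) = 0. The eigenspace has dimension 3 - 2 = 1, so there is 1 Jordan block; the rank sequence gives block sizes [3].

Assembling the blocks gives the Jordan form J above.

J = [[1, 1, 0], [0, 1, 1], [0, 0, 1]]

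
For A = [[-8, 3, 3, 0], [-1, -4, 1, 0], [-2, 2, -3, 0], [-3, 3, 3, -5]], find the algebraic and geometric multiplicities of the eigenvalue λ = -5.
algebraic multiplicity 4, geometric multiplicity 3

The characteristic polynomial is (x + 5)^4, so the factor x + 5 appears with exponent 4: the algebraic multiplicity is 4.

rank(A + 5I) = 1, so the eigenspace has dimension 4 - 1 = 3: the geometric multiplicity is 3.

Since 3 < 4, A is not diagonalizable.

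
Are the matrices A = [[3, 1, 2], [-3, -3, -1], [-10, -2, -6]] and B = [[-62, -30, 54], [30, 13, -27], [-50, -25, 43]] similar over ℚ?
No.

Both have characteristic polynomial (x + 2)^3, but the minimal polynomial of A is (x + 2)^3 while the minimal polynomial of B is (x + 2)^2. The minimal polynomial is a similarity invariant, so A and B are not similar.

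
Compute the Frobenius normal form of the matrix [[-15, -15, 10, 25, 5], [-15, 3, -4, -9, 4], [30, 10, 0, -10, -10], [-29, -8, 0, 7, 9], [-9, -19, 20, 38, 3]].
The invariant factors of A (the non-unit diagonal entries of the Smith normal form of xI - A over ℚ[x]) are x^2 - x + 5, (x + 4)(x^2 - x + 5), each dividing the next. The characteristic polynomial is their product, (x + 4)(x^2 - x + 5)^2.

The rational canonical form is the block-diagonal matrix of companion matrices C(f_i):
R = [[0, -5, 0, 0, 0], [1, 1, 0, 0, 0], [0, 0, 0, 0, -20], [0, 0, 1, 0, -1], [0, 0, 0, 1, -3]].

Note the characteristic polynomial does not split into linear factors over ℚ, so A has no Jordan form over ℚ; the rational canonical form exists over any field.

R = [[0, -5, 0, 0, 0], [1, 1, 0, 0, 0], [0, 0, 0, 0, -20], [0, 0, 1, 0, -1], [0, 0, 0, 1, -3]]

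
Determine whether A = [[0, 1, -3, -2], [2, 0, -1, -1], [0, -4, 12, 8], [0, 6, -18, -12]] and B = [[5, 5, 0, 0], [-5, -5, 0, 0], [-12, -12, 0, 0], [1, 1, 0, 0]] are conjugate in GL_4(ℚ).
No.

Both have characteristic polynomial x^4, but the minimal polynomial of A is x^3 while the minimal polynomial of B is x^2. The minimal polynomial is a similarity invariant, so A and B are not similar.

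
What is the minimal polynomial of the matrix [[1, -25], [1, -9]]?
The characteristic polynomial factors as (x + 4)^2. The minimal polynomial is ∏(x - λ)^{k_λ} where k_λ is the size of the largest Jordan block at λ.

For λ = -4: rank(A + 4I) = 1, and the largest Jordan block has size 2 (the smallest k with rank((A + 4I)^k) = rank((A + 4I)^(k+1))).

So m_A(x) = (x + 4)^2.

m_A(x) = (x + 4)^2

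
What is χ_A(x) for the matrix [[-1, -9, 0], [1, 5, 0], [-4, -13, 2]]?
xI - A = [[x + 1, 9, 0], [-1, x - 5, 0], [4, 13, x - 2]].

Expanding det(xI - A) along the first row:
det(xI - A) = + (x + 1)·det([[x - 5, 0], [13, x - 2]]) - (9)·det([[-1, 0], [4, x - 2]]) + (0)·det([[-1, x - 5], [4, 13]]).

Evaluating gives χ_A(x) = x^3 - 6x^2 + 12x - 8 = (x - 2)^3.

χ_A(x) = (x - 2)^3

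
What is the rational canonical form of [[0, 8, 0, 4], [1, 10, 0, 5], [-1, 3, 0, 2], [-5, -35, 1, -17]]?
R = [[0, 0, 0, -4], [1, 0, 0, -13], [0, 1, 0, -15], [0, 0, 1, -7]]

The invariant factors of A (the non-unit diagonal entries of the Smith normal form of xI - A over ℚ[x]) are (x + 1)^3(x + 4), each dividing the next. The characteristic polynomial is their product, (x + 1)^3(x + 4).

The rational canonical form is the block-diagonal matrix of companion matrices C(f_i):
R = [[0, 0, 0, -4], [1, 0, 0, -13], [0, 1, 0, -15], [0, 0, 1, -7]].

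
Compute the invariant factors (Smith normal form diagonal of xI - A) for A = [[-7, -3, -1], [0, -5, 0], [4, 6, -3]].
x + 5, (x + 5)^2

The Jordan structure of A has elementary divisors (x + 5)^2, (x + 5). Arranging the block sizes at each eigenvalue in decreasing order and taking row products gives the invariant factors.

Invariant factors (smallest first, each dividing the next): x + 5, (x + 5)^2.

Check: the last factor (x + 5)^2 is the minimal polynomial, and the product (x + 5)^3 is the characteristic polynomial.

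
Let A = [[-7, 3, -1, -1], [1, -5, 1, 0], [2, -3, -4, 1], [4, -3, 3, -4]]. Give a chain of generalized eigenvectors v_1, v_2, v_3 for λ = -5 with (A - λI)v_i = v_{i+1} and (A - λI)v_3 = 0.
v_1 = [[0, 1, 1, 2]]^T, v_2 = [[0, 1, 0, 2]]^T, v_3 = [[1, 0, -1, -1]]^T

We seek v_1 ∈ ker((A + 5I)^3) \ ker((A + 5I)^2), then set v_{i+1} = (A + 5I) v_i.

One such chain is v_1 = [[0, 1, 1, 2]]^T, v_2 = [[0, 1, 0, 2]]^T, v_3 = [[1, 0, -1, -1]]^T. Check: (A + 5I) v_3 = [[0, 0, 0, 0]]^T = 0.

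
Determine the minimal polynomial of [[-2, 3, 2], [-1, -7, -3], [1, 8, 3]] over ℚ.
m_A(x) = (x + 2)^3

The characteristic polynomial factors as (x + 2)^3. The minimal polynomial is ∏(x - λ)^{k_λ} where k_λ is the size of the largest Jordan block at λ.

For λ = -2: rank(A + 2I) = 2, and the largest Jordan block has size 3 (the smallest k with rank((A + 2I)^k) = rank((A + 2I)^(k+1))).

So m_A(x) = (x + 2)^3.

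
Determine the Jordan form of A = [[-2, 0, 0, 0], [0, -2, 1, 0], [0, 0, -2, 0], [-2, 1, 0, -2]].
J = [[-2, 1, 0, 0], [0, -2, 1, 0], [0, 0, -2, 0], [0, 0, 0, -2]]

The characteristic polynomial is det(xI - A) = (x + 2)^4, so the eigenvalues are -2 (algebraic multiplicity 4).

For λ = -2: rank(A + 2I) = 2, rank((A + 2I)^2) = 1, rank((A + 2I)^3) = 0. The eigenspace has dimension 4 - 2 = 2, so there are 2 Jordan blocks; the rank sequence gives block sizes [3, 1].

Assembling the blocks gives the Jordan form J above.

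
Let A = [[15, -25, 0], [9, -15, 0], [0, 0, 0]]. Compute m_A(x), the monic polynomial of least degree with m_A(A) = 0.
The characteristic polynomial factors as x^3. The minimal polynomial is ∏(x - λ)^{k_λ} where k_λ is the size of the largest Jordan block at λ.

For λ = 0: rank(A) = 1, and the largest Jordan block has size 2 (the smallest k with rank(A^k) = rank(A^(k+1))).

So m_A(x) = x^2.

m_A(x) = x^2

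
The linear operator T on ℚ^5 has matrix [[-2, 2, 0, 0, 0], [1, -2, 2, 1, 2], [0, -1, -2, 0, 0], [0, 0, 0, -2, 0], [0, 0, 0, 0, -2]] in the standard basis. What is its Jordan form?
J = [[-2, 1, 0, 0, 0], [0, -2, 1, 0, 0], [0, 0, -2, 0, 0], [0, 0, 0, -2, 0], [0, 0, 0, 0, -2]]

The characteristic polynomial is det(xI - A) = (x + 2)^5, so the eigenvalues are -2 (algebraic multiplicity 5).

For λ = -2: rank(A + 2I) = 2, rank((A + 2I)^2) = 1, rank((A + 2I)^3) = 0. The eigenspace has dimension 5 - 2 = 3, so there are 3 Jordan blocks; the rank sequence gives block sizes [3, 1, 1].

Assembling the blocks gives the Jordan form J above.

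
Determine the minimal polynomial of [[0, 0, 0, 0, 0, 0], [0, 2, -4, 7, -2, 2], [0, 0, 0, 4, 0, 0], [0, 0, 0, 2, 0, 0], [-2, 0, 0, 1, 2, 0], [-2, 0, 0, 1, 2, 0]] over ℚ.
m_A(x) = x(x - 2)^2

The characteristic polynomial factors as x^3(x - 2)^3. The minimal polynomial is ∏(x - λ)^{k_λ} where k_λ is the size of the largest Jordan block at λ.

For λ = 0: rank(A) = 3, and the largest Jordan block has size 1 (the smallest k with rank(A^k) = rank(A^(k+1))).
For λ = 2: rank(A - 2I) = 4, and the largest Jordan block has size 2 (the smallest k with rank((A - 2I)^k) = rank((A - 2I)^(k+1))).

So m_A(x) = x(x - 2)^2.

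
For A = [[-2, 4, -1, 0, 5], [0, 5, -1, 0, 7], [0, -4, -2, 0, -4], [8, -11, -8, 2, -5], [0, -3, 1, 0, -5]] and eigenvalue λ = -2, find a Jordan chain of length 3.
We seek v_1 ∈ ker((A + 2I)^3) \ ker((A + 2I)^2), then set v_{i+1} = (A + 2I) v_i.

One such chain is v_1 = [[0, 0, 1, 2, 0]]^T, v_2 = [[-1, -1, 0, 0, 1]]^T, v_3 = [[1, 0, 0, -2, 0]]^T. Check: (A + 2I) v_3 = [[0, 0, 0, 0, 0]]^T = 0.

v_1 = [[0, 0, 1, 2, 0]]^T, v_2 = [[-1, -1, 0, 0, 1]]^T, v_3 = [[1, 0, 0, -2, 0]]^T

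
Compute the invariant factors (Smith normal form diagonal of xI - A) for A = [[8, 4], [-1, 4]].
The Jordan structure of A has elementary divisors (x - 6)^2. Arranging the block sizes at each eigenvalue in decreasing order and taking row products gives the invariant factors.

Invariant factors (smallest first, each dividing the next): (x - 6)^2.

Check: the last factor (x - 6)^2 is the minimal polynomial, and the product (x - 6)^2 is the characteristic polynomial.

(x - 6)^2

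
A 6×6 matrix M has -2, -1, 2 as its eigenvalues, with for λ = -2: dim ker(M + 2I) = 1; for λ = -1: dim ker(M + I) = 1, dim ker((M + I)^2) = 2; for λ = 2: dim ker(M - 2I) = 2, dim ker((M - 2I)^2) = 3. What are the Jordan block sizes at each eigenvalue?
Jordan blocks: (-2, 1), (-1, 2), (2, 2), (2, 1)

λ = -2: successive nullity increments [1] count blocks of size ≥ k; block sizes are [1].
λ = -1: successive nullity increments [1, 1] count blocks of size ≥ k; block sizes are [2].
λ = 2: successive nullity increments [2, 1] count blocks of size ≥ k; block sizes are [2, 1].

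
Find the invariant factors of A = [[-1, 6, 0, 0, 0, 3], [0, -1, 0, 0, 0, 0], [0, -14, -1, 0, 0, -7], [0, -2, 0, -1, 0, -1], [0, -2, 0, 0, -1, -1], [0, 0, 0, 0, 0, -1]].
The Jordan structure of A has elementary divisors (x + 1)^2, (x + 1), (x + 1), (x + 1), (x + 1). Arranging the block sizes at each eigenvalue in decreasing order and taking row products gives the invariant factors.

Invariant factors (smallest first, each dividing the next): x + 1, x + 1, x + 1, x + 1, (x + 1)^2.

Check: the last factor (x + 1)^2 is the minimal polynomial, and the product (x + 1)^6 is the characteristic polynomial.

x + 1, x + 1, x + 1, x + 1, (x + 1)^2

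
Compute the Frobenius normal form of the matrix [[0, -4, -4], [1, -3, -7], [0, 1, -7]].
The invariant factors of A (the non-unit diagonal entries of the Smith normal form of xI - A over ℚ[x]) are (x + 2)(x + 4)^2, each dividing the next. The characteristic polynomial is their product, (x + 2)(x + 4)^2.

The rational canonical form is the block-diagonal matrix of companion matrices C(f_i):
R = [[0, 0, -32], [1, 0, -32], [0, 1, -10]].

R = [[0, 0, -32], [1, 0, -32], [0, 1, -10]]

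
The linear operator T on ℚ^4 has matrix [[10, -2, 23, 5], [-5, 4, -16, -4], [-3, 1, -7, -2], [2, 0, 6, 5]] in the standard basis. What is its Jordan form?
The characteristic polynomial is det(xI - A) = (x - 3)^4, so the eigenvalues are 3 (algebraic multiplicity 4).

For λ = 3: rank(A - 3I) = 2, rank((A - 3I)^2) = 1, rank((A - 3I)^3) = 0. The eigenspace has dimension 4 - 2 = 2, so there are 2 Jordan blocks; the rank sequence gives block sizes [3, 1].

Assembling the blocks gives the Jordan form J above.

J = [[3, 1, 0, 0], [0, 3, 1, 0], [0, 0, 3, 0], [0, 0, 0, 3]]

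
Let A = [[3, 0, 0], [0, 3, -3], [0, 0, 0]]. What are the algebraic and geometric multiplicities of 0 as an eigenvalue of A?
algebraic multiplicity 1, geometric multiplicity 1

The characteristic polynomial is x(x - 3)^2, so the factor x appears with exponent 1: the algebraic multiplicity is 1.

rank(A) = 2, so the eigenspace has dimension 3 - 2 = 1: the geometric multiplicity is 1.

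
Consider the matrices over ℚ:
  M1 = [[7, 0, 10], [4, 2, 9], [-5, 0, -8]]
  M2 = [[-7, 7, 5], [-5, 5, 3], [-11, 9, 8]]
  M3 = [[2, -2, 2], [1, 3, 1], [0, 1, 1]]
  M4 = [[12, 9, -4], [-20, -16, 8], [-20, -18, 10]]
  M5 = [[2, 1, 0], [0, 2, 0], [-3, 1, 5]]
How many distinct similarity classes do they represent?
Characteristic polynomials: χ_{M1} = (x - 2)^2(x + 3), χ_{M2} = (x - 2)^3, χ_{M3} = (x - 2)^3, χ_{M4} = (x - 2)^3, χ_{M5} = (x - 5)(x - 2)^2.

{M1}: invariant factors (x - 2)^2(x + 3).

{M2, M3}: invariant factors (x - 2)^3.

{M4}: invariant factors x - 2, (x - 2)^2.

{M5}: invariant factors (x - 5)(x - 2)^2.

Matrices are similar if and only if their invariant-factor lists agree; the partition into similarity classes is {M1}, {M2, M3}, {M4}, {M5}.

4 classes: {M1}, {M2, M3}, {M4}, {M5}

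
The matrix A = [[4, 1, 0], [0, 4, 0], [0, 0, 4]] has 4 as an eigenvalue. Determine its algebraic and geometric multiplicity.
The characteristic polynomial is (x - 4)^3, so the factor x - 4 appears with exponent 3: the algebraic multiplicity is 3.

rank(A - 4I) = 1, so the eigenspace has dimension 3 - 1 = 2: the geometric multiplicity is 2.

Since 2 < 3, A is not diagonalizable.

algebraic multiplicity 3, geometric multiplicity 2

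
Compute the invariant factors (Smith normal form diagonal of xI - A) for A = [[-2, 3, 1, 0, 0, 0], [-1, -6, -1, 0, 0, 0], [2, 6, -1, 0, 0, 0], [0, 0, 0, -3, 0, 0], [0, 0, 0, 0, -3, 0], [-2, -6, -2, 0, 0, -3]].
The Jordan structure of A has elementary divisors (x + 3)^2, (x + 3), (x + 3), (x + 3), (x + 3). Arranging the block sizes at each eigenvalue in decreasing order and taking row products gives the invariant factors.

Invariant factors (smallest first, each dividing the next): x + 3, x + 3, x + 3, x + 3, (x + 3)^2.

Check: the last factor (x + 3)^2 is the minimal polynomial, and the product (x + 3)^6 is the characteristic polynomial.

x + 3, x + 3, x + 3, x + 3, (x + 3)^2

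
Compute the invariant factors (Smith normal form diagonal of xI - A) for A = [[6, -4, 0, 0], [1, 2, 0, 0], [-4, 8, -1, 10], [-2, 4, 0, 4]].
x - 4, (x - 4)^2(x + 1)

The Jordan structure of A has elementary divisors (x + 1), (x - 4)^2, (x - 4). Arranging the block sizes at each eigenvalue in decreasing order and taking row products gives the invariant factors.

Invariant factors (smallest first, each dividing the next): x - 4, (x - 4)^2(x + 1).

Check: the last factor (x - 4)^2(x + 1) is the minimal polynomial, and the product (x - 4)^3(x + 1) is the characteristic polynomial.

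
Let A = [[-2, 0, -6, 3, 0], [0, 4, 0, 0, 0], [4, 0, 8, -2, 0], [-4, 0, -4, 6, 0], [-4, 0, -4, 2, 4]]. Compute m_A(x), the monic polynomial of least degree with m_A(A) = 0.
m_A(x) = (x - 4)^2

The characteristic polynomial factors as (x - 4)^5. The minimal polynomial is ∏(x - λ)^{k_λ} where k_λ is the size of the largest Jordan block at λ.

For λ = 4: rank(A - 4I) = 1, and the largest Jordan block has size 2 (the smallest k with rank((A - 4I)^k) = rank((A - 4I)^(k+1))).

So m_A(x) = (x - 4)^2.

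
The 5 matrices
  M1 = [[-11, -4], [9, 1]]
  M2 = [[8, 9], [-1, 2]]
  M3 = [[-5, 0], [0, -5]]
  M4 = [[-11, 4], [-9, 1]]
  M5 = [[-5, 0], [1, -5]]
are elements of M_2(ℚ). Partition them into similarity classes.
Characteristic polynomials: χ_{M1} = (x + 5)^2, χ_{M2} = (x - 5)^2, χ_{M3} = (x + 5)^2, χ_{M4} = (x + 5)^2, χ_{M5} = (x + 5)^2.

{M1, M4, M5}: invariant factors (x + 5)^2.

{M2}: invariant factors (x - 5)^2.

{M3}: invariant factors x + 5, x + 5.

Matrices are similar if and only if their invariant-factor lists agree; the partition into similarity classes is {M1, M4, M5}, {M2}, {M3}.

3 classes: {M1, M4, M5}, {M2}, {M3}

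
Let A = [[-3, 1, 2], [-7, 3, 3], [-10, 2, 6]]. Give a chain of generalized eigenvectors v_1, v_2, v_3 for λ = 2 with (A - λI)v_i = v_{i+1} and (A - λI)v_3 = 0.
We seek v_1 ∈ ker((A - 2I)^3) \ ker((A - 2I)^2), then set v_{i+1} = (A - 2I) v_i.

One such chain is v_1 = [[0, -2, 1]]^T, v_2 = [[0, 1, 0]]^T, v_3 = [[1, 1, 2]]^T. Check: (A - 2I) v_3 = [[0, 0, 0]]^T = 0.

v_1 = [[0, -2, 1]]^T, v_2 = [[0, 1, 0]]^T, v_3 = [[1, 1, 2]]^T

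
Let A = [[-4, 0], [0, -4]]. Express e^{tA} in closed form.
e^{tA} = [[e^{-4*t}, 0], [0, e^{-4*t}]]

A has Jordan form J = [[-4, 0], [0, -4]] with A = PJP^{-1}, so e^{tA} = P e^{tJ} P^{-1}.

For a Jordan block J_k(λ), e^{tJ_k(λ)} = e^{λt} · (I + tN + t^2 N^2/2! + ... + t^{k-1} N^{k-1}/(k-1)!) where N is the nilpotent superdiagonal part.

Assembling the blocks and conjugating back gives the entries of e^{tA} as shown above.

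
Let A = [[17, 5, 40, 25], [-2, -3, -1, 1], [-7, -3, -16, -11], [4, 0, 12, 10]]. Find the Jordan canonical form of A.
The characteristic polynomial is det(xI - A) = (x - 2)^4, so the eigenvalues are 2 (algebraic multiplicity 4).

For λ = 2: rank(A - 2I) = 2, rank((A - 2I)^2) = 1, rank((A - 2I)^3) = 0. The eigenspace has dimension 4 - 2 = 2, so there are 2 Jordan blocks; the rank sequence gives block sizes [3, 1].

Assembling the blocks gives the Jordan form J above.

J = [[2, 1, 0, 0], [0, 2, 1, 0], [0, 0, 2, 0], [0, 0, 0, 2]]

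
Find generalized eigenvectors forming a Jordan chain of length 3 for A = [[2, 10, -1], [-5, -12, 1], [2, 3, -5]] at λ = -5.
v_1 = [[0, 0, 1]]^T, v_2 = [[-1, 1, 0]]^T, v_3 = [[3, -2, 1]]^T

We seek v_1 ∈ ker((A + 5I)^3) \ ker((A + 5I)^2), then set v_{i+1} = (A + 5I) v_i.

One such chain is v_1 = [[0, 0, 1]]^T, v_2 = [[-1, 1, 0]]^T, v_3 = [[3, -2, 1]]^T. Check: (A + 5I) v_3 = [[0, 0, 0]]^T = 0.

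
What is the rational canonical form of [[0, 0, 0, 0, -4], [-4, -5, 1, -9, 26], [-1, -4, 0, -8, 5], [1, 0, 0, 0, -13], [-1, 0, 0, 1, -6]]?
R = [[0, -4, 0, 0, 0], [1, -5, 0, 0, 0], [0, 0, 0, 0, -4], [0, 0, 1, 0, -9], [0, 0, 0, 1, -6]]

The invariant factors of A (the non-unit diagonal entries of the Smith normal form of xI - A over ℚ[x]) are (x + 1)(x + 4), (x + 1)^2(x + 4), each dividing the next. The characteristic polynomial is their product, (x + 1)^3(x + 4)^2.

The rational canonical form is the block-diagonal matrix of companion matrices C(f_i):
R = [[0, -4, 0, 0, 0], [1, -5, 0, 0, 0], [0, 0, 0, 0, -4], [0, 0, 1, 0, -9], [0, 0, 0, 1, -6]].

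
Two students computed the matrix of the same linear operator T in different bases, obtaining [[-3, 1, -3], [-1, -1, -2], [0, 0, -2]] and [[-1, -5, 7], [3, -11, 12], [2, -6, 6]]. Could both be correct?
Two matrices over a field are similar if and only if they have the same invariant factors.

Both A and B have characteristic polynomial (x + 2)^3 and minimal polynomial (x + 2)^3. Computing further, both have invariant factors (x + 2)^3. Hence A and B are similar.

Yes.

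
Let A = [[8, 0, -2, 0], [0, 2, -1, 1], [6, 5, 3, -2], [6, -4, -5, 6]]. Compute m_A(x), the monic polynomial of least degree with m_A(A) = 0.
m_A(x) = (x - 5)^3(x - 4)

The characteristic polynomial factors as (x - 5)^3(x - 4). The minimal polynomial is ∏(x - λ)^{k_λ} where k_λ is the size of the largest Jordan block at λ.

For λ = 4: rank(A - 4I) = 3, and the largest Jordan block has size 1 (the smallest k with rank((A - 4I)^k) = rank((A - 4I)^(k+1))).
For λ = 5: rank(A - 5I) = 3, and the largest Jordan block has size 3 (the smallest k with rank((A - 5I)^k) = rank((A - 5I)^(k+1))).

So m_A(x) = (x - 5)^3(x - 4).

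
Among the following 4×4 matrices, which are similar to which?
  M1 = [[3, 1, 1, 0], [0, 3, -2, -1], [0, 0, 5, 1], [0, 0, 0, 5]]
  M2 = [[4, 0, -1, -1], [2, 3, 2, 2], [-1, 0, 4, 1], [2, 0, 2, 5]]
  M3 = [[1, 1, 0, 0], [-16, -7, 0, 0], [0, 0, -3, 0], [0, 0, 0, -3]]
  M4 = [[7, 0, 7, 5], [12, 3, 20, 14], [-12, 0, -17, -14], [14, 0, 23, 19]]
4 classes: {M1}, {M2}, {M3}, {M4}

Characteristic polynomials: χ_{M1} = (x - 5)^2(x - 3)^2, χ_{M2} = (x - 5)^2(x - 3)^2, χ_{M3} = (x + 3)^4, χ_{M4} = (x - 3)^4.

{M1}: invariant factors (x - 5)^2(x - 3)^2.

{M2}: invariant factors x - 3, (x - 5)^2(x - 3).

{M3}: invariant factors x + 3, x + 3, (x + 3)^2.

{M4}: invariant factors x - 3, (x - 3)^3.

Matrices are similar if and only if their invariant-factor lists agree; the partition into similarity classes is {M1}, {M2}, {M3}, {M4}.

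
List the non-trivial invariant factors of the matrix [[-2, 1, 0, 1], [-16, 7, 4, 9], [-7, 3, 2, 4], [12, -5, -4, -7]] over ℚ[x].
The Jordan structure of A has elementary divisors x^2, x^2. Arranging the block sizes at each eigenvalue in decreasing order and taking row products gives the invariant factors.

Invariant factors (smallest first, each dividing the next): x^2, x^2.

Check: the last factor x^2 is the minimal polynomial, and the product x^4 is the characteristic polynomial.

x^2, x^2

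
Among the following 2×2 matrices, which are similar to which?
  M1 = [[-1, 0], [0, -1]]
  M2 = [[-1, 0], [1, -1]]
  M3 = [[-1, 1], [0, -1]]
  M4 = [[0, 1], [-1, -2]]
2 classes: {M1}, {M2, M3, M4}

Characteristic polynomials: χ_{M1} = (x + 1)^2, χ_{M2} = (x + 1)^2, χ_{M3} = (x + 1)^2, χ_{M4} = (x + 1)^2.

{M1}: invariant factors x + 1, x + 1.

{M2, M3, M4}: invariant factors (x + 1)^2.

Matrices are similar if and only if their invariant-factor lists agree; the partition into similarity classes is {M1}, {M2, M3, M4}.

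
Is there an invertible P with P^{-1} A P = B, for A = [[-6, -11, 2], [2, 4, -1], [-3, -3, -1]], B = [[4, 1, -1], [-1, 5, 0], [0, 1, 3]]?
No.

trace(A) = -3 but trace(B) = 12. The trace is a similarity invariant, so A and B are not similar.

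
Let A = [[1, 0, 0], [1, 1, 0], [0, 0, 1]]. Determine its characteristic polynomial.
χ_A(x) = (x - 1)^3

xI - A = [[x - 1, 0, 0], [-1, x - 1, 0], [0, 0, x - 1]].

Expanding det(xI - A) along the first row:
det(xI - A) = + (x - 1)·det([[x - 1, 0], [0, x - 1]]) - (0)·det([[-1, 0], [0, x - 1]]) + (0)·det([[-1, x - 1], [0, 0]]).

Evaluating gives χ_A(x) = x^3 - 3x^2 + 3x - 1 = (x - 1)^3.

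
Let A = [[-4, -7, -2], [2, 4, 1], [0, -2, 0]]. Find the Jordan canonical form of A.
J = [[0, 1, 0], [0, 0, 1], [0, 0, 0]]

The characteristic polynomial is det(xI - A) = x^3, so the eigenvalues are 0 (algebraic multiplicity 3).

For λ = 0: rank(A) = 2, rank(A^2) = 1, rank(A^3) = 0. The eigenspace has dimension 3 - 2 = 1, so there is 1 Jordan block; the rank sequence gives block sizes [3].

Assembling the blocks gives the Jordan form J above.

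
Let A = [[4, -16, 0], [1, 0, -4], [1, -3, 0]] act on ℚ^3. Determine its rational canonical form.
The invariant factors of A (the non-unit diagonal entries of the Smith normal form of xI - A over ℚ[x]) are (x - 4)(x^2 + 4), each dividing the next. The characteristic polynomial is their product, (x - 4)(x^2 + 4).

The rational canonical form is the block-diagonal matrix of companion matrices C(f_i):
R = [[0, 0, 16], [1, 0, -4], [0, 1, 4]].

Note the characteristic polynomial does not split into linear factors over ℚ, so A has no Jordan form over ℚ; the rational canonical form exists over any field.

R = [[0, 0, 16], [1, 0, -4], [0, 1, 4]]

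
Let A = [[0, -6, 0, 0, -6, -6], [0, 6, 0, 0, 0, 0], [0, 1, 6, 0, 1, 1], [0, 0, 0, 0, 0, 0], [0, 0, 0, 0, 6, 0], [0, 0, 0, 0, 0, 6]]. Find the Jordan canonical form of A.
The characteristic polynomial is det(xI - A) = x^2(x - 6)^4, so the eigenvalues are 0 (algebraic multiplicity 2), 6 (algebraic multiplicity 4).

For λ = 0: rank(A) = 4. The eigenspace has dimension 6 - 4 = 2, so there are 2 Jordan blocks; the rank sequence gives block sizes [1, 1].

For λ = 6: rank(A - 6I) = 3, rank((A - 6I)^2) = 2. The eigenspace has dimension 6 - 3 = 3, so there are 3 Jordan blocks; the rank sequence gives block sizes [2, 1, 1].

Assembling the blocks gives the Jordan form J above.

J = [[0, 0, 0, 0, 0, 0], [0, 0, 0, 0, 0, 0], [0, 0, 6, 1, 0, 0], [0, 0, 0, 6, 0, 0], [0, 0, 0, 0, 6, 0], [0, 0, 0, 0, 0, 6]]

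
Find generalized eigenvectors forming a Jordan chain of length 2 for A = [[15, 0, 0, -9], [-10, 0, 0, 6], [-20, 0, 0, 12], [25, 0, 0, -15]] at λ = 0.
v_1 = [[-1, 1, 2, -2]]^T, v_2 = [[3, -2, -4, 5]]^T

We seek v_1 ∈ ker(A^2) \ ker(A), then set v_{i+1} = A v_i.

One such chain is v_1 = [[-1, 1, 2, -2]]^T, v_2 = [[3, -2, -4, 5]]^T. Check: A v_2 = [[0, 0, 0, 0]]^T = 0.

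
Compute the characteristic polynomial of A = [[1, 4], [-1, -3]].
χ_A(x) = (x + 1)^2

xI - A = [[x - 1, -4], [1, x + 3]].

Expanding det(xI - A) along the first row:
det(xI - A) = + (x - 1)·det([[x + 3]]) - (-4)·det([[1]]).

Evaluating gives χ_A(x) = x^2 + 2x + 1 = (x + 1)^2.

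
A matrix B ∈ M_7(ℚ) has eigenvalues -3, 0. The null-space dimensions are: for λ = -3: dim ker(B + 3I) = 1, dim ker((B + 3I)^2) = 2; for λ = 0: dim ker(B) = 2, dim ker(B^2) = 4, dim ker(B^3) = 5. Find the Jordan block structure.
λ = -3: successive nullity increments [1, 1] count blocks of size ≥ k; block sizes are [2].
λ = 0: successive nullity increments [2, 2, 1] count blocks of size ≥ k; block sizes are [3, 2].

Jordan blocks: (-3, 2), (0, 3), (0, 2)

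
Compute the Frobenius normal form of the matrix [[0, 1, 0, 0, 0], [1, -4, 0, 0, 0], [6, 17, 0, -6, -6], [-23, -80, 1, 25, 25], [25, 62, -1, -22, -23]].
R = [[0, 1, 0, 0, 0], [1, -4, 0, 0, 0], [0, 0, 0, 0, -6], [0, 0, 1, 0, 25], [0, 0, 0, 1, 2]]

The invariant factors of A (the non-unit diagonal entries of the Smith normal form of xI - A over ℚ[x]) are x^2 + 4x - 1, (x - 6)(x^2 + 4x - 1), each dividing the next. The characteristic polynomial is their product, (x - 6)(x^2 + 4x - 1)^2.

The rational canonical form is the block-diagonal matrix of companion matrices C(f_i):
R = [[0, 1, 0, 0, 0], [1, -4, 0, 0, 0], [0, 0, 0, 0, -6], [0, 0, 1, 0, 25], [0, 0, 0, 1, 2]].

Note the characteristic polynomial does not split into linear factors over ℚ, so A has no Jordan form over ℚ; the rational canonical form exists over any field.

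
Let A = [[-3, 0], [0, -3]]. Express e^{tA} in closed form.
e^{tA} = [[e^{-3*t}, 0], [0, e^{-3*t}]]

A has Jordan form J = [[-3, 0], [0, -3]] with A = PJP^{-1}, so e^{tA} = P e^{tJ} P^{-1}.

For a Jordan block J_k(λ), e^{tJ_k(λ)} = e^{λt} · (I + tN + t^2 N^2/2! + ... + t^{k-1} N^{k-1}/(k-1)!) where N is the nilpotent superdiagonal part.

Assembling the blocks and conjugating back gives the entries of e^{tA} as shown above.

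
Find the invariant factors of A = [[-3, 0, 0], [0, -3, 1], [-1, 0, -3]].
(x + 3)^3

The Jordan structure of A has elementary divisors (x + 3)^3. Arranging the block sizes at each eigenvalue in decreasing order and taking row products gives the invariant factors.

Invariant factors (smallest first, each dividing the next): (x + 3)^3.

Check: the last factor (x + 3)^3 is the minimal polynomial, and the product (x + 3)^3 is the characteristic polynomial.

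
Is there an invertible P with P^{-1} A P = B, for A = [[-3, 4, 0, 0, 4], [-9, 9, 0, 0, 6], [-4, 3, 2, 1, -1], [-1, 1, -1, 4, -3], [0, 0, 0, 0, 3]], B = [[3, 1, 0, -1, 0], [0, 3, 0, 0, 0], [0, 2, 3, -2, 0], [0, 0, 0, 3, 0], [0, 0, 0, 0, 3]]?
Both have characteristic polynomial (x - 3)^5 and minimal polynomial (x - 3)^2. But rank(A - 3I) = 2 for A while rank(B - 3I) = 1 for B, so the number of Jordan blocks at λ = 3 differs. A and B are not similar.

No.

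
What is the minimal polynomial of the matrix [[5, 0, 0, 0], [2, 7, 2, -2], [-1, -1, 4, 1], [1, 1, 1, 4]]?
m_A(x) = (x - 5)^2

The characteristic polynomial factors as (x - 5)^4. The minimal polynomial is ∏(x - λ)^{k_λ} where k_λ is the size of the largest Jordan block at λ.

For λ = 5: rank(A - 5I) = 1, and the largest Jordan block has size 2 (the smallest k with rank((A - 5I)^k) = rank((A - 5I)^(k+1))).

So m_A(x) = (x - 5)^2.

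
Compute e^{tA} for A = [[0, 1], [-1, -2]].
e^{tA} = [[(t + 1)*e^{-t}, t*e^{-t}], [-t*e^{-t}, (1 - t)*e^{-t}]]

A has Jordan form J = [[-1, 1], [0, -1]] with A = PJP^{-1}, so e^{tA} = P e^{tJ} P^{-1}.

For a Jordan block J_k(λ), e^{tJ_k(λ)} = e^{λt} · (I + tN + t^2 N^2/2! + ... + t^{k-1} N^{k-1}/(k-1)!) where N is the nilpotent superdiagonal part.

Assembling the blocks and conjugating back gives the entries of e^{tA} as shown above.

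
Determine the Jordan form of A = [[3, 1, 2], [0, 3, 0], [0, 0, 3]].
J = [[3, 1, 0], [0, 3, 0], [0, 0, 3]]

The characteristic polynomial is det(xI - A) = (x - 3)^3, so the eigenvalues are 3 (algebraic multiplicity 3).

For λ = 3: rank(A - 3I) = 1, rank((A - 3I)^2) = 0. The eigenspace has dimension 3 - 1 = 2, so there are 2 Jordan blocks; the rank sequence gives block sizes [2, 1].

Assembling the blocks gives the Jordan form J above.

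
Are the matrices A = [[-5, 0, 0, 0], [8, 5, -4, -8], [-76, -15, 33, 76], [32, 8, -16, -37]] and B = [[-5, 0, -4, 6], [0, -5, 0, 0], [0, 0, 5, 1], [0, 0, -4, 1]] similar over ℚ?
Two matrices over a field are similar if and only if they have the same invariant factors.

Both A and B have characteristic polynomial (x - 3)^2(x + 5)^2 and minimal polynomial (x - 3)^2(x + 5). Computing further, both have invariant factors x + 5, (x - 3)^2(x + 5). Hence A and B are similar.

Yes.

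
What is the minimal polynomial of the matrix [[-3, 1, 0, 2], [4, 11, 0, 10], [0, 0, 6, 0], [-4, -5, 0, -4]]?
The characteristic polynomial factors as (x - 6)^2(x + 1)^2. The minimal polynomial is ∏(x - λ)^{k_λ} where k_λ is the size of the largest Jordan block at λ.

For λ = -1: rank(A + I) = 3, and the largest Jordan block has size 2 (the smallest k with rank((A + I)^k) = rank((A + I)^(k+1))).
For λ = 6: rank(A - 6I) = 2, and the largest Jordan block has size 1 (the smallest k with rank((A - 6I)^k) = rank((A - 6I)^(k+1))).

So m_A(x) = (x - 6)(x + 1)^2.

m_A(x) = (x - 6)(x + 1)^2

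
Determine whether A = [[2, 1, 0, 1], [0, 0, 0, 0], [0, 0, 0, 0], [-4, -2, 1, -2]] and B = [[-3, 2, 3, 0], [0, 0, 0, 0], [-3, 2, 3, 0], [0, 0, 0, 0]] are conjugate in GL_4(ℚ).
Both have characteristic polynomial x^4, but the minimal polynomial of A is x^3 while the minimal polynomial of B is x^2. The minimal polynomial is a similarity invariant, so A and B are not similar.

No.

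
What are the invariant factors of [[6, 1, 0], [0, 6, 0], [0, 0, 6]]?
x - 6, (x - 6)^2

The Jordan structure of A has elementary divisors (x - 6)^2, (x - 6). Arranging the block sizes at each eigenvalue in decreasing order and taking row products gives the invariant factors.

Invariant factors (smallest first, each dividing the next): x - 6, (x - 6)^2.

Check: the last factor (x - 6)^2 is the minimal polynomial, and the product (x - 6)^3 is the characteristic polynomial.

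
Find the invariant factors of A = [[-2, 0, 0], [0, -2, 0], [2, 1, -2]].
The Jordan structure of A has elementary divisors (x + 2)^2, (x + 2). Arranging the block sizes at each eigenvalue in decreasing order and taking row products gives the invariant factors.

Invariant factors (smallest first, each dividing the next): x + 2, (x + 2)^2.

Check: the last factor (x + 2)^2 is the minimal polynomial, and the product (x + 2)^3 is the characteristic polynomial.

x + 2, (x + 2)^2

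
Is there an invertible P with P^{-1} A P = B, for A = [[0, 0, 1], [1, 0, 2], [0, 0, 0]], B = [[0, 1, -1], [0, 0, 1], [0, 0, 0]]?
Yes.

Two matrices over a field are similar if and only if they have the same invariant factors.

Both A and B have characteristic polynomial x^3 and minimal polynomial x^3. Computing further, both have invariant factors x^3. Hence A and B are similar.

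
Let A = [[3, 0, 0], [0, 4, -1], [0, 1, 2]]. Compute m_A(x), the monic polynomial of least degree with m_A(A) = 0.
The characteristic polynomial factors as (x - 3)^3. The minimal polynomial is ∏(x - λ)^{k_λ} where k_λ is the size of the largest Jordan block at λ.

For λ = 3: rank(A - 3I) = 1, and the largest Jordan block has size 2 (the smallest k with rank((A - 3I)^k) = rank((A - 3I)^(k+1))).

So m_A(x) = (x - 3)^2.

m_A(x) = (x - 3)^2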